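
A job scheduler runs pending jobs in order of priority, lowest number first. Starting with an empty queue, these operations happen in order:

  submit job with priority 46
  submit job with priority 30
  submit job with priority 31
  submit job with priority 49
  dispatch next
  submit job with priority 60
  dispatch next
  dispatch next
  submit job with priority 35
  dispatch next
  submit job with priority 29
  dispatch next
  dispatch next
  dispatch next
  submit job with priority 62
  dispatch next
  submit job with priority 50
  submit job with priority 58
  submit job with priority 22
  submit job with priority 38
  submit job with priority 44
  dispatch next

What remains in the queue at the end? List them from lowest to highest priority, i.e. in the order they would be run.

insert 46 → {46}
insert 30 → {30, 46}
insert 31 → {30, 31, 46}
insert 49 → {30, 31, 46, 49}
dispatch next → 30; now {31, 46, 49}
insert 60 → {31, 46, 49, 60}
dispatch next → 31; now {46, 49, 60}
dispatch next → 46; now {49, 60}
insert 35 → {35, 49, 60}
dispatch next → 35; now {49, 60}
insert 29 → {29, 49, 60}
dispatch next → 29; now {49, 60}
dispatch next → 49; now {60}
dispatch next → 60; now {}
insert 62 → {62}
dispatch next → 62; now {}
insert 50 → {50}
insert 58 → {50, 58}
insert 22 → {22, 50, 58}
insert 38 → {22, 38, 50, 58}
insert 44 → {22, 38, 44, 50, 58}
dispatch next → 22; now {38, 44, 50, 58}

38 → 44 → 50 → 58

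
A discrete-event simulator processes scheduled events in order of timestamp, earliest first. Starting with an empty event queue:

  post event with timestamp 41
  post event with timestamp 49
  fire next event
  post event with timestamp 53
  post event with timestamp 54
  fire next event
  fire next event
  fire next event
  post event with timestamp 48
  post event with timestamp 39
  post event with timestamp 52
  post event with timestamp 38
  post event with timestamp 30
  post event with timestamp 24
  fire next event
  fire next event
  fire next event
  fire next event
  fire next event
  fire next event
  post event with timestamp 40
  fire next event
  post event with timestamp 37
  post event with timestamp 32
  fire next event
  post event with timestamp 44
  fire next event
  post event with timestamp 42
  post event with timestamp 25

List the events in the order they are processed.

insert 41 → {41}
insert 49 → {41, 49}
fire next event → 41; now {49}
insert 53 → {49, 53}
insert 54 → {49, 53, 54}
fire next event → 49; now {53, 54}
fire next event → 53; now {54}
fire next event → 54; now {}
insert 48 → {48}
insert 39 → {39, 48}
insert 52 → {39, 48, 52}
insert 38 → {38, 39, 48, 52}
insert 30 → {30, 38, 39, 48, 52}
insert 24 → {24, 30, 38, 39, 48, 52}
fire next event → 24; now {30, 38, 39, 48, 52}
fire next event → 30; now {38, 39, 48, 52}
fire next event → 38; now {39, 48, 52}
fire next event → 39; now {48, 52}
fire next event → 48; now {52}
fire next event → 52; now {}
insert 40 → {40}
fire next event → 40; now {}
insert 37 → {37}
insert 32 → {32, 37}
fire next event → 32; now {37}
insert 44 → {37, 44}
fire next event → 37; now {44}
insert 42 → {42, 44}
insert 25 → {25, 42, 44}

41, 49, 53, 54, 24, 30, 38, 39, 48, 52, 40, 32, 37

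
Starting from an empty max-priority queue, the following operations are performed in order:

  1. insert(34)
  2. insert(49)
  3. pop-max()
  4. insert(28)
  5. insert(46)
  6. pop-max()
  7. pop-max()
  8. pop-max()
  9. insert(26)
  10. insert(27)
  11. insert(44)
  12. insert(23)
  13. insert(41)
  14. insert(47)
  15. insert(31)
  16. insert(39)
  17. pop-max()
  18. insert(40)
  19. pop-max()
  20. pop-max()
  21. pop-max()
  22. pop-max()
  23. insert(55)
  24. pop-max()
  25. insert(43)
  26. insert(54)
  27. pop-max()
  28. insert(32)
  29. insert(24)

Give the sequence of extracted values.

insert 34 → {34}
insert 49 → {49, 34}
pop-max → 49; now {34}
insert 28 → {34, 28}
insert 46 → {46, 34, 28}
pop-max → 46; now {34, 28}
pop-max → 34; now {28}
pop-max → 28; now {}
insert 26 → {26}
insert 27 → {27, 26}
insert 44 → {44, 27, 26}
insert 23 → {44, 27, 26, 23}
insert 41 → {44, 41, 27, 26, 23}
insert 47 → {47, 44, 41, 27, 26, 23}
insert 31 → {47, 44, 41, 31, 27, 26, 23}
insert 39 → {47, 44, 41, 39, 31, 27, 26, 23}
pop-max → 47; now {44, 41, 39, 31, 27, 26, 23}
insert 40 → {44, 41, 40, 39, 31, 27, 26, 23}
pop-max → 44; now {41, 40, 39, 31, 27, 26, 23}
pop-max → 41; now {40, 39, 31, 27, 26, 23}
pop-max → 40; now {39, 31, 27, 26, 23}
pop-max → 39; now {31, 27, 26, 23}
insert 55 → {55, 31, 27, 26, 23}
pop-max → 55; now {31, 27, 26, 23}
insert 43 → {43, 31, 27, 26, 23}
insert 54 → {54, 43, 31, 27, 26, 23}
pop-max → 54; now {43, 31, 27, 26, 23}
insert 32 → {43, 32, 31, 27, 26, 23}
insert 24 → {43, 32, 31, 27, 26, 24, 23}

[49, 46, 34, 28, 47, 44, 41, 40, 39, 55, 54]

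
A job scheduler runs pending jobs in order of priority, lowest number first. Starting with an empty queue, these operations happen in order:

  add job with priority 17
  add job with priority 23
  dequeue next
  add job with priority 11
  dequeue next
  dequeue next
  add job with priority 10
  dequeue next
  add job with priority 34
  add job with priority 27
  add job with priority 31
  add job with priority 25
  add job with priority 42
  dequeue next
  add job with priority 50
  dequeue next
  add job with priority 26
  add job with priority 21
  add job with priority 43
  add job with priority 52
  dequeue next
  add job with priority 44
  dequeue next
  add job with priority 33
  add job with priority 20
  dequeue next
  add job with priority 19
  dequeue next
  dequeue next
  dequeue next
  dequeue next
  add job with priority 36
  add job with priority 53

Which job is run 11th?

insert 17 → {17}
insert 23 → {17, 23}
dequeue next → 17; now {23}
insert 11 → {11, 23}
dequeue next → 11; now {23}
dequeue next → 23; now {}
insert 10 → {10}
dequeue next → 10; now {}
insert 34 → {34}
insert 27 → {27, 34}
insert 31 → {27, 31, 34}
insert 25 → {25, 27, 31, 34}
insert 42 → {25, 27, 31, 34, 42}
dequeue next → 25; now {27, 31, 34, 42}
insert 50 → {27, 31, 34, 42, 50}
dequeue next → 27; now {31, 34, 42, 50}
insert 26 → {26, 31, 34, 42, 50}
insert 21 → {21, 26, 31, 34, 42, 50}
insert 43 → {21, 26, 31, 34, 42, 43, 50}
insert 52 → {21, 26, 31, 34, 42, 43, 50, 52}
dequeue next → 21; now {26, 31, 34, 42, 43, 50, 52}
insert 44 → {26, 31, 34, 42, 43, 44, 50, 52}
dequeue next → 26; now {31, 34, 42, 43, 44, 50, 52}
insert 33 → {31, 33, 34, 42, 43, 44, 50, 52}
insert 20 → {20, 31, 33, 34, 42, 43, 44, 50, 52}
dequeue next → 20; now {31, 33, 34, 42, 43, 44, 50, 52}
insert 19 → {19, 31, 33, 34, 42, 43, 44, 50, 52}
dequeue next → 19; now {31, 33, 34, 42, 43, 44, 50, 52}
dequeue next → 31; now {33, 34, 42, 43, 44, 50, 52}
dequeue next → 33; now {34, 42, 43, 44, 50, 52}
dequeue next → 34; now {42, 43, 44, 50, 52}
insert 36 → {36, 42, 43, 44, 50, 52}
insert 53 → {36, 42, 43, 44, 50, 52, 53}

31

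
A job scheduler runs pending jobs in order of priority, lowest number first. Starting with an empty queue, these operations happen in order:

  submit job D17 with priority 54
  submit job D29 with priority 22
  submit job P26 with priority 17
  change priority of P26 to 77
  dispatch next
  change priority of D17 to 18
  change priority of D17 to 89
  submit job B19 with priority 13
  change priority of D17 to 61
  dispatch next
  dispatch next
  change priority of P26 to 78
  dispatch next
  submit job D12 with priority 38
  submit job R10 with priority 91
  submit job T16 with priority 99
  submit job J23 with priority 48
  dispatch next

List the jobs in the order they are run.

D29 → B19 → D17 → P26 → D12

add D17 (priority 54) → {D17:54}
add D29 (priority 22) → {D29:22, D17:54}
add P26 (priority 17) → {P26:17, D29:22, D17:54}
update P26 to priority 77 → {D29:22, D17:54, P26:77}
dispatch next → D29; now {D17:54, P26:77}
update D17 to priority 18 → {D17:18, P26:77}
update D17 to priority 89 → {P26:77, D17:89}
add B19 (priority 13) → {B19:13, P26:77, D17:89}
update D17 to priority 61 → {B19:13, D17:61, P26:77}
dispatch next → B19; now {D17:61, P26:77}
dispatch next → D17; now {P26:77}
update P26 to priority 78 → {P26:78}
dispatch next → P26; now {}
add D12 (priority 38) → {D12:38}
add R10 (priority 91) → {D12:38, R10:91}
add T16 (priority 99) → {D12:38, R10:91, T16:99}
add J23 (priority 48) → {D12:38, J23:48, R10:91, T16:99}
dispatch next → D12; now {J23:48, R10:91, T16:99}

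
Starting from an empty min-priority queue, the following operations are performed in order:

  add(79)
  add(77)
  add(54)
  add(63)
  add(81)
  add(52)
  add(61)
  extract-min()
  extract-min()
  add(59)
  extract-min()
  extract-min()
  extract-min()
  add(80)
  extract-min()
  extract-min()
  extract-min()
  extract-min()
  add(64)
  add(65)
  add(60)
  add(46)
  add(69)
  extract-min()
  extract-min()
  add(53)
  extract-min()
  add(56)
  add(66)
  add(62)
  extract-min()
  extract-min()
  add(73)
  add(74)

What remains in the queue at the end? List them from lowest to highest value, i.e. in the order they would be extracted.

insert 79 → {79}
insert 77 → {77, 79}
insert 54 → {54, 77, 79}
insert 63 → {54, 63, 77, 79}
insert 81 → {54, 63, 77, 79, 81}
insert 52 → {52, 54, 63, 77, 79, 81}
insert 61 → {52, 54, 61, 63, 77, 79, 81}
extract-min → 52; now {54, 61, 63, 77, 79, 81}
extract-min → 54; now {61, 63, 77, 79, 81}
insert 59 → {59, 61, 63, 77, 79, 81}
extract-min → 59; now {61, 63, 77, 79, 81}
extract-min → 61; now {63, 77, 79, 81}
extract-min → 63; now {77, 79, 81}
insert 80 → {77, 79, 80, 81}
extract-min → 77; now {79, 80, 81}
extract-min → 79; now {80, 81}
extract-min → 80; now {81}
extract-min → 81; now {}
insert 64 → {64}
insert 65 → {64, 65}
insert 60 → {60, 64, 65}
insert 46 → {46, 60, 64, 65}
insert 69 → {46, 60, 64, 65, 69}
extract-min → 46; now {60, 64, 65, 69}
extract-min → 60; now {64, 65, 69}
insert 53 → {53, 64, 65, 69}
extract-min → 53; now {64, 65, 69}
insert 56 → {56, 64, 65, 69}
insert 66 → {56, 64, 65, 66, 69}
insert 62 → {56, 62, 64, 65, 66, 69}
extract-min → 56; now {62, 64, 65, 66, 69}
extract-min → 62; now {64, 65, 66, 69}
insert 73 → {64, 65, 66, 69, 73}
insert 74 → {64, 65, 66, 69, 73, 74}

64 → 65 → 66 → 69 → 73 → 74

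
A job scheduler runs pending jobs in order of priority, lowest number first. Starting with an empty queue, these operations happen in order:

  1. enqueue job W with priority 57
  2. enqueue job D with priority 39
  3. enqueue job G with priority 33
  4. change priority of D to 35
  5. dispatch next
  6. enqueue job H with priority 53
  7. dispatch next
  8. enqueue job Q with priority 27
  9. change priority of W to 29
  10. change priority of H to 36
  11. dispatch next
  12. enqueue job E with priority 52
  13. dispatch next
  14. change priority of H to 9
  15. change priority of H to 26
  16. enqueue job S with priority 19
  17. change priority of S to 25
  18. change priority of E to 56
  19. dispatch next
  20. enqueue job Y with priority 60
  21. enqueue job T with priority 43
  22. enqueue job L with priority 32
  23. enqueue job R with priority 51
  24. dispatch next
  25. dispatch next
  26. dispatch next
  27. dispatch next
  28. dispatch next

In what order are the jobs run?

G → D → Q → W → S → H → L → T → R → E

add W (priority 57) → {W:57}
add D (priority 39) → {D:39, W:57}
add G (priority 33) → {G:33, D:39, W:57}
update D to priority 35 → {G:33, D:35, W:57}
dispatch next → G; now {D:35, W:57}
add H (priority 53) → {D:35, H:53, W:57}
dispatch next → D; now {H:53, W:57}
add Q (priority 27) → {Q:27, H:53, W:57}
update W to priority 29 → {Q:27, W:29, H:53}
update H to priority 36 → {Q:27, W:29, H:36}
dispatch next → Q; now {W:29, H:36}
add E (priority 52) → {W:29, H:36, E:52}
dispatch next → W; now {H:36, E:52}
update H to priority 9 → {H:9, E:52}
update H to priority 26 → {H:26, E:52}
add S (priority 19) → {S:19, H:26, E:52}
update S to priority 25 → {S:25, H:26, E:52}
update E to priority 56 → {S:25, H:26, E:56}
dispatch next → S; now {H:26, E:56}
add Y (priority 60) → {H:26, E:56, Y:60}
add T (priority 43) → {H:26, T:43, E:56, Y:60}
add L (priority 32) → {H:26, L:32, T:43, E:56, Y:60}
add R (priority 51) → {H:26, L:32, T:43, R:51, E:56, Y:60}
dispatch next → H; now {L:32, T:43, R:51, E:56, Y:60}
dispatch next → L; now {T:43, R:51, E:56, Y:60}
dispatch next → T; now {R:51, E:56, Y:60}
dispatch next → R; now {E:56, Y:60}
dispatch next → E; now {Y:60}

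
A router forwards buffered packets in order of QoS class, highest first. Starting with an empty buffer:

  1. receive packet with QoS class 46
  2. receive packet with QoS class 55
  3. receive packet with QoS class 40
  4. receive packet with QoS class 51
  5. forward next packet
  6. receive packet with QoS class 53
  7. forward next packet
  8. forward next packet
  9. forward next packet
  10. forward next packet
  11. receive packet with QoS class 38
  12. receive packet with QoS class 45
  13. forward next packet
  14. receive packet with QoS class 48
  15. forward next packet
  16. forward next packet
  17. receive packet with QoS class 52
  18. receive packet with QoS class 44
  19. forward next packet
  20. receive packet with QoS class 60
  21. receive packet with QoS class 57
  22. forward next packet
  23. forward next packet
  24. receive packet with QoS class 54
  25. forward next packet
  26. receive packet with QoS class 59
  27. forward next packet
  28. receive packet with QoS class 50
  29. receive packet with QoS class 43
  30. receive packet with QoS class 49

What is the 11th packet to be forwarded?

57

insert 46 → {46}
insert 55 → {55, 46}
insert 40 → {55, 46, 40}
insert 51 → {55, 51, 46, 40}
forward next packet → 55; now {51, 46, 40}
insert 53 → {53, 51, 46, 40}
forward next packet → 53; now {51, 46, 40}
forward next packet → 51; now {46, 40}
forward next packet → 46; now {40}
forward next packet → 40; now {}
insert 38 → {38}
insert 45 → {45, 38}
forward next packet → 45; now {38}
insert 48 → {48, 38}
forward next packet → 48; now {38}
forward next packet → 38; now {}
insert 52 → {52}
insert 44 → {52, 44}
forward next packet → 52; now {44}
insert 60 → {60, 44}
insert 57 → {60, 57, 44}
forward next packet → 60; now {57, 44}
forward next packet → 57; now {44}
insert 54 → {54, 44}
forward next packet → 54; now {44}
insert 59 → {59, 44}
forward next packet → 59; now {44}
insert 50 → {50, 44}
insert 43 → {50, 44, 43}
insert 49 → {50, 49, 44, 43}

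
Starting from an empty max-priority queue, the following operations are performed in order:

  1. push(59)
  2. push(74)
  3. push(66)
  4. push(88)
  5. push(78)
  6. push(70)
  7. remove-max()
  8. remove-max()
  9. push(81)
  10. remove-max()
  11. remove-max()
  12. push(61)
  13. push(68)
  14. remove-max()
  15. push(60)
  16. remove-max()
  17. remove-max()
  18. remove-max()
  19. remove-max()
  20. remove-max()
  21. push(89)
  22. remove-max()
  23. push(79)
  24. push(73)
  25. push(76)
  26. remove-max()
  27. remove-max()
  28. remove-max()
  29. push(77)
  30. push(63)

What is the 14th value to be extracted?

73

insert 59 → {59}
insert 74 → {74, 59}
insert 66 → {74, 66, 59}
insert 88 → {88, 74, 66, 59}
insert 78 → {88, 78, 74, 66, 59}
insert 70 → {88, 78, 74, 70, 66, 59}
remove-max → 88; now {78, 74, 70, 66, 59}
remove-max → 78; now {74, 70, 66, 59}
insert 81 → {81, 74, 70, 66, 59}
remove-max → 81; now {74, 70, 66, 59}
remove-max → 74; now {70, 66, 59}
insert 61 → {70, 66, 61, 59}
insert 68 → {70, 68, 66, 61, 59}
remove-max → 70; now {68, 66, 61, 59}
insert 60 → {68, 66, 61, 60, 59}
remove-max → 68; now {66, 61, 60, 59}
remove-max → 66; now {61, 60, 59}
remove-max → 61; now {60, 59}
remove-max → 60; now {59}
remove-max → 59; now {}
insert 89 → {89}
remove-max → 89; now {}
insert 79 → {79}
insert 73 → {79, 73}
insert 76 → {79, 76, 73}
remove-max → 79; now {76, 73}
remove-max → 76; now {73}
remove-max → 73; now {}
insert 77 → {77}
insert 63 → {77, 63}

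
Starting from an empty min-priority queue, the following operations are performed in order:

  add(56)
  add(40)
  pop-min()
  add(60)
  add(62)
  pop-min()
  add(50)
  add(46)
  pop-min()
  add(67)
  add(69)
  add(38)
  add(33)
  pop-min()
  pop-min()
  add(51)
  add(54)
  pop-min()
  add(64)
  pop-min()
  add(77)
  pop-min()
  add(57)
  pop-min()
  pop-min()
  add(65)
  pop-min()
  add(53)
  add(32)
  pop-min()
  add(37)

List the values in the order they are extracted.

[40, 56, 46, 33, 38, 50, 51, 54, 57, 60, 62, 32]

insert 56 → {56}
insert 40 → {40, 56}
pop-min → 40; now {56}
insert 60 → {56, 60}
insert 62 → {56, 60, 62}
pop-min → 56; now {60, 62}
insert 50 → {50, 60, 62}
insert 46 → {46, 50, 60, 62}
pop-min → 46; now {50, 60, 62}
insert 67 → {50, 60, 62, 67}
insert 69 → {50, 60, 62, 67, 69}
insert 38 → {38, 50, 60, 62, 67, 69}
insert 33 → {33, 38, 50, 60, 62, 67, 69}
pop-min → 33; now {38, 50, 60, 62, 67, 69}
pop-min → 38; now {50, 60, 62, 67, 69}
insert 51 → {50, 51, 60, 62, 67, 69}
insert 54 → {50, 51, 54, 60, 62, 67, 69}
pop-min → 50; now {51, 54, 60, 62, 67, 69}
insert 64 → {51, 54, 60, 62, 64, 67, 69}
pop-min → 51; now {54, 60, 62, 64, 67, 69}
insert 77 → {54, 60, 62, 64, 67, 69, 77}
pop-min → 54; now {60, 62, 64, 67, 69, 77}
insert 57 → {57, 60, 62, 64, 67, 69, 77}
pop-min → 57; now {60, 62, 64, 67, 69, 77}
pop-min → 60; now {62, 64, 67, 69, 77}
insert 65 → {62, 64, 65, 67, 69, 77}
pop-min → 62; now {64, 65, 67, 69, 77}
insert 53 → {53, 64, 65, 67, 69, 77}
insert 32 → {32, 53, 64, 65, 67, 69, 77}
pop-min → 32; now {53, 64, 65, 67, 69, 77}
insert 37 → {37, 53, 64, 65, 67, 69, 77}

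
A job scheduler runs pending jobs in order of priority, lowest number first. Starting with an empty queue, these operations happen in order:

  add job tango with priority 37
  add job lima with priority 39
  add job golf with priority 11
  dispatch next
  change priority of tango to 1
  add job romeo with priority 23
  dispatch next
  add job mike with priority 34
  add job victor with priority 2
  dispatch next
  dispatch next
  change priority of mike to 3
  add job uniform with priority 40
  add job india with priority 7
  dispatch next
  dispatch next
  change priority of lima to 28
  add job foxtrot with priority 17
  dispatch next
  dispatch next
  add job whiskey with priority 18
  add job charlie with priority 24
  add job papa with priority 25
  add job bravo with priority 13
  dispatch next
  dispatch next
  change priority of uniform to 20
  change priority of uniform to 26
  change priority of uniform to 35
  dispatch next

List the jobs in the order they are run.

golf, tango, victor, romeo, mike, india, foxtrot, lima, bravo, whiskey, charlie

add tango (priority 37) → {tango:37}
add lima (priority 39) → {tango:37, lima:39}
add golf (priority 11) → {golf:11, tango:37, lima:39}
dispatch next → golf; now {tango:37, lima:39}
update tango to priority 1 → {tango:1, lima:39}
add romeo (priority 23) → {tango:1, romeo:23, lima:39}
dispatch next → tango; now {romeo:23, lima:39}
add mike (priority 34) → {romeo:23, mike:34, lima:39}
add victor (priority 2) → {victor:2, romeo:23, mike:34, lima:39}
dispatch next → victor; now {romeo:23, mike:34, lima:39}
dispatch next → romeo; now {mike:34, lima:39}
update mike to priority 3 → {mike:3, lima:39}
add uniform (priority 40) → {mike:3, lima:39, uniform:40}
add india (priority 7) → {mike:3, india:7, lima:39, uniform:40}
dispatch next → mike; now {india:7, lima:39, uniform:40}
dispatch next → india; now {lima:39, uniform:40}
update lima to priority 28 → {lima:28, uniform:40}
add foxtrot (priority 17) → {foxtrot:17, lima:28, uniform:40}
dispatch next → foxtrot; now {lima:28, uniform:40}
dispatch next → lima; now {uniform:40}
add whiskey (priority 18) → {whiskey:18, uniform:40}
add charlie (priority 24) → {whiskey:18, charlie:24, uniform:40}
add papa (priority 25) → {whiskey:18, charlie:24, papa:25, uniform:40}
add bravo (priority 13) → {bravo:13, whiskey:18, charlie:24, papa:25, uniform:40}
dispatch next → bravo; now {whiskey:18, charlie:24, papa:25, uniform:40}
dispatch next → whiskey; now {charlie:24, papa:25, uniform:40}
update uniform to priority 20 → {uniform:20, charlie:24, papa:25}
update uniform to priority 26 → {charlie:24, papa:25, uniform:26}
update uniform to priority 35 → {charlie:24, papa:25, uniform:35}
dispatch next → charlie; now {papa:25, uniform:35}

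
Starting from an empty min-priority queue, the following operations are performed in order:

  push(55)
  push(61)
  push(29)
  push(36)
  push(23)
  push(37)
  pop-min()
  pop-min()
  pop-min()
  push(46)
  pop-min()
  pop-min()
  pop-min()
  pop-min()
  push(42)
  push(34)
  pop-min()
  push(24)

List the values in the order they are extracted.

23 → 29 → 36 → 37 → 46 → 55 → 61 → 34

insert 55 → {55}
insert 61 → {55, 61}
insert 29 → {29, 55, 61}
insert 36 → {29, 36, 55, 61}
insert 23 → {23, 29, 36, 55, 61}
insert 37 → {23, 29, 36, 37, 55, 61}
pop-min → 23; now {29, 36, 37, 55, 61}
pop-min → 29; now {36, 37, 55, 61}
pop-min → 36; now {37, 55, 61}
insert 46 → {37, 46, 55, 61}
pop-min → 37; now {46, 55, 61}
pop-min → 46; now {55, 61}
pop-min → 55; now {61}
pop-min → 61; now {}
insert 42 → {42}
insert 34 → {34, 42}
pop-min → 34; now {42}
insert 24 → {24, 42}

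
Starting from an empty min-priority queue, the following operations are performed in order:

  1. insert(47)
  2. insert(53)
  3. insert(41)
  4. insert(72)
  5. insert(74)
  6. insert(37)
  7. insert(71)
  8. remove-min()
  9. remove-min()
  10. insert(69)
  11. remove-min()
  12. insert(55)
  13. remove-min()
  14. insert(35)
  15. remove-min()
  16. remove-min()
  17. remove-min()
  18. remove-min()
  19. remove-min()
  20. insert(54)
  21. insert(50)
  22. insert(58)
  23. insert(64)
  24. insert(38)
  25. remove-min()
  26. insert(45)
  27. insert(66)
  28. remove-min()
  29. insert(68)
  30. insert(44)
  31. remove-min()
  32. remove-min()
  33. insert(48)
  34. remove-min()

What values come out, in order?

insert 47 → {47}
insert 53 → {47, 53}
insert 41 → {41, 47, 53}
insert 72 → {41, 47, 53, 72}
insert 74 → {41, 47, 53, 72, 74}
insert 37 → {37, 41, 47, 53, 72, 74}
insert 71 → {37, 41, 47, 53, 71, 72, 74}
remove-min → 37; now {41, 47, 53, 71, 72, 74}
remove-min → 41; now {47, 53, 71, 72, 74}
insert 69 → {47, 53, 69, 71, 72, 74}
remove-min → 47; now {53, 69, 71, 72, 74}
insert 55 → {53, 55, 69, 71, 72, 74}
remove-min → 53; now {55, 69, 71, 72, 74}
insert 35 → {35, 55, 69, 71, 72, 74}
remove-min → 35; now {55, 69, 71, 72, 74}
remove-min → 55; now {69, 71, 72, 74}
remove-min → 69; now {71, 72, 74}
remove-min → 71; now {72, 74}
remove-min → 72; now {74}
insert 54 → {54, 74}
insert 50 → {50, 54, 74}
insert 58 → {50, 54, 58, 74}
insert 64 → {50, 54, 58, 64, 74}
insert 38 → {38, 50, 54, 58, 64, 74}
remove-min → 38; now {50, 54, 58, 64, 74}
insert 45 → {45, 50, 54, 58, 64, 74}
insert 66 → {45, 50, 54, 58, 64, 66, 74}
remove-min → 45; now {50, 54, 58, 64, 66, 74}
insert 68 → {50, 54, 58, 64, 66, 68, 74}
insert 44 → {44, 50, 54, 58, 64, 66, 68, 74}
remove-min → 44; now {50, 54, 58, 64, 66, 68, 74}
remove-min → 50; now {54, 58, 64, 66, 68, 74}
insert 48 → {48, 54, 58, 64, 66, 68, 74}
remove-min → 48; now {54, 58, 64, 66, 68, 74}

37 → 41 → 47 → 53 → 35 → 55 → 69 → 71 → 72 → 38 → 45 → 44 → 50 → 48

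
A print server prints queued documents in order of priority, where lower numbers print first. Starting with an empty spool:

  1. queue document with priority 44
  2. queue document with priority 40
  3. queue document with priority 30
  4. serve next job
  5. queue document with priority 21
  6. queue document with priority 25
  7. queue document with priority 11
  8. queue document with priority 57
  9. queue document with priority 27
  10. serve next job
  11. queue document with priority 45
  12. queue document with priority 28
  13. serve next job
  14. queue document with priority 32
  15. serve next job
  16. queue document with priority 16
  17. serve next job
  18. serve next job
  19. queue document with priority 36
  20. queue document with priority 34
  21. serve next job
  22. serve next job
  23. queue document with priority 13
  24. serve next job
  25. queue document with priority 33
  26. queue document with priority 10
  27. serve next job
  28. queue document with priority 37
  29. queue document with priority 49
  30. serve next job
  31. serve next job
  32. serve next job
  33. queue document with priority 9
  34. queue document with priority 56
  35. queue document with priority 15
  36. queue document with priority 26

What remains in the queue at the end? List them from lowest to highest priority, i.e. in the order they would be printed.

9 → 15 → 26 → 37 → 40 → 44 → 45 → 49 → 56 → 57

insert 44 → {44}
insert 40 → {40, 44}
insert 30 → {30, 40, 44}
serve next job → 30; now {40, 44}
insert 21 → {21, 40, 44}
insert 25 → {21, 25, 40, 44}
insert 11 → {11, 21, 25, 40, 44}
insert 57 → {11, 21, 25, 40, 44, 57}
insert 27 → {11, 21, 25, 27, 40, 44, 57}
serve next job → 11; now {21, 25, 27, 40, 44, 57}
insert 45 → {21, 25, 27, 40, 44, 45, 57}
insert 28 → {21, 25, 27, 28, 40, 44, 45, 57}
serve next job → 21; now {25, 27, 28, 40, 44, 45, 57}
insert 32 → {25, 27, 28, 32, 40, 44, 45, 57}
serve next job → 25; now {27, 28, 32, 40, 44, 45, 57}
insert 16 → {16, 27, 28, 32, 40, 44, 45, 57}
serve next job → 16; now {27, 28, 32, 40, 44, 45, 57}
serve next job → 27; now {28, 32, 40, 44, 45, 57}
insert 36 → {28, 32, 36, 40, 44, 45, 57}
insert 34 → {28, 32, 34, 36, 40, 44, 45, 57}
serve next job → 28; now {32, 34, 36, 40, 44, 45, 57}
serve next job → 32; now {34, 36, 40, 44, 45, 57}
insert 13 → {13, 34, 36, 40, 44, 45, 57}
serve next job → 13; now {34, 36, 40, 44, 45, 57}
insert 33 → {33, 34, 36, 40, 44, 45, 57}
insert 10 → {10, 33, 34, 36, 40, 44, 45, 57}
serve next job → 10; now {33, 34, 36, 40, 44, 45, 57}
insert 37 → {33, 34, 36, 37, 40, 44, 45, 57}
insert 49 → {33, 34, 36, 37, 40, 44, 45, 49, 57}
serve next job → 33; now {34, 36, 37, 40, 44, 45, 49, 57}
serve next job → 34; now {36, 37, 40, 44, 45, 49, 57}
serve next job → 36; now {37, 40, 44, 45, 49, 57}
insert 9 → {9, 37, 40, 44, 45, 49, 57}
insert 56 → {9, 37, 40, 44, 45, 49, 56, 57}
insert 15 → {9, 15, 37, 40, 44, 45, 49, 56, 57}
insert 26 → {9, 15, 26, 37, 40, 44, 45, 49, 56, 57}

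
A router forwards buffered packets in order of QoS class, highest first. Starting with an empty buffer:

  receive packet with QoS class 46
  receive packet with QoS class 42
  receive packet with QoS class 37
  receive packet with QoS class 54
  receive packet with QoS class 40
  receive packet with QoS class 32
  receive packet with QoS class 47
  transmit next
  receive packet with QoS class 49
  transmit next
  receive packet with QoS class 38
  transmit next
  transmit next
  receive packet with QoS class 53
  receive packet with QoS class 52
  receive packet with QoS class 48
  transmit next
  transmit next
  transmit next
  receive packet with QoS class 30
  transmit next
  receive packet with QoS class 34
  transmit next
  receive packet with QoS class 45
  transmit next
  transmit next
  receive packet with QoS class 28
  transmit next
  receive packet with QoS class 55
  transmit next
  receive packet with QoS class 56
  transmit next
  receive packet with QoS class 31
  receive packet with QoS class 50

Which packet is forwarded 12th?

insert 46 → {46}
insert 42 → {46, 42}
insert 37 → {46, 42, 37}
insert 54 → {54, 46, 42, 37}
insert 40 → {54, 46, 42, 40, 37}
insert 32 → {54, 46, 42, 40, 37, 32}
insert 47 → {54, 47, 46, 42, 40, 37, 32}
transmit next → 54; now {47, 46, 42, 40, 37, 32}
insert 49 → {49, 47, 46, 42, 40, 37, 32}
transmit next → 49; now {47, 46, 42, 40, 37, 32}
insert 38 → {47, 46, 42, 40, 38, 37, 32}
transmit next → 47; now {46, 42, 40, 38, 37, 32}
transmit next → 46; now {42, 40, 38, 37, 32}
insert 53 → {53, 42, 40, 38, 37, 32}
insert 52 → {53, 52, 42, 40, 38, 37, 32}
insert 48 → {53, 52, 48, 42, 40, 38, 37, 32}
transmit next → 53; now {52, 48, 42, 40, 38, 37, 32}
transmit next → 52; now {48, 42, 40, 38, 37, 32}
transmit next → 48; now {42, 40, 38, 37, 32}
insert 30 → {42, 40, 38, 37, 32, 30}
transmit next → 42; now {40, 38, 37, 32, 30}
insert 34 → {40, 38, 37, 34, 32, 30}
transmit next → 40; now {38, 37, 34, 32, 30}
insert 45 → {45, 38, 37, 34, 32, 30}
transmit next → 45; now {38, 37, 34, 32, 30}
transmit next → 38; now {37, 34, 32, 30}
insert 28 → {37, 34, 32, 30, 28}
transmit next → 37; now {34, 32, 30, 28}
insert 55 → {55, 34, 32, 30, 28}
transmit next → 55; now {34, 32, 30, 28}
insert 56 → {56, 34, 32, 30, 28}
transmit next → 56; now {34, 32, 30, 28}
insert 31 → {34, 32, 31, 30, 28}
insert 50 → {50, 34, 32, 31, 30, 28}

37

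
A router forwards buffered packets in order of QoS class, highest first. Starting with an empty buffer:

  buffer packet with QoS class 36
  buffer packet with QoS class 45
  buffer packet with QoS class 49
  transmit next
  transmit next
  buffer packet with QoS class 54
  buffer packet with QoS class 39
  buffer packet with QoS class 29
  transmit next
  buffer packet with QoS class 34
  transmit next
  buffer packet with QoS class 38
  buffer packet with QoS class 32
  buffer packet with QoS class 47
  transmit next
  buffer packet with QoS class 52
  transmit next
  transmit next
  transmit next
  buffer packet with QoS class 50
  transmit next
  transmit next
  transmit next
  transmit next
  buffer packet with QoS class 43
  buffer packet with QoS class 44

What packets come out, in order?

49 → 45 → 54 → 39 → 47 → 52 → 38 → 36 → 50 → 34 → 32 → 29

insert 36 → {36}
insert 45 → {45, 36}
insert 49 → {49, 45, 36}
transmit next → 49; now {45, 36}
transmit next → 45; now {36}
insert 54 → {54, 36}
insert 39 → {54, 39, 36}
insert 29 → {54, 39, 36, 29}
transmit next → 54; now {39, 36, 29}
insert 34 → {39, 36, 34, 29}
transmit next → 39; now {36, 34, 29}
insert 38 → {38, 36, 34, 29}
insert 32 → {38, 36, 34, 32, 29}
insert 47 → {47, 38, 36, 34, 32, 29}
transmit next → 47; now {38, 36, 34, 32, 29}
insert 52 → {52, 38, 36, 34, 32, 29}
transmit next → 52; now {38, 36, 34, 32, 29}
transmit next → 38; now {36, 34, 32, 29}
transmit next → 36; now {34, 32, 29}
insert 50 → {50, 34, 32, 29}
transmit next → 50; now {34, 32, 29}
transmit next → 34; now {32, 29}
transmit next → 32; now {29}
transmit next → 29; now {}
insert 43 → {43}
insert 44 → {44, 43}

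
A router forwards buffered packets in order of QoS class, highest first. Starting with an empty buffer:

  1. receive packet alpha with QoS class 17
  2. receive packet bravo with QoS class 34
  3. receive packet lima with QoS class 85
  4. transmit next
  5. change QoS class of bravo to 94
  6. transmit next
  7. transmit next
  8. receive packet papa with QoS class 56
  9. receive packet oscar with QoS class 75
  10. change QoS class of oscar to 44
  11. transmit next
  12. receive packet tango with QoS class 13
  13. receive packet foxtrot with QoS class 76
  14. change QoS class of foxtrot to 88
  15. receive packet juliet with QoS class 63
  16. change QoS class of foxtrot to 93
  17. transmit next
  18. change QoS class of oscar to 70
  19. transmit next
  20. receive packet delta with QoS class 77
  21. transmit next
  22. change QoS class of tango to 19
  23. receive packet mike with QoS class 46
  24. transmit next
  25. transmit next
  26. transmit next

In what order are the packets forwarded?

[lima, bravo, alpha, papa, foxtrot, oscar, delta, juliet, mike, tango]

add alpha (QoS class 17) → {alpha:17}
add bravo (QoS class 34) → {bravo:34, alpha:17}
add lima (QoS class 85) → {lima:85, bravo:34, alpha:17}
transmit next → lima; now {bravo:34, alpha:17}
update bravo to QoS class 94 → {bravo:94, alpha:17}
transmit next → bravo; now {alpha:17}
transmit next → alpha; now {}
add papa (QoS class 56) → {papa:56}
add oscar (QoS class 75) → {oscar:75, papa:56}
update oscar to QoS class 44 → {papa:56, oscar:44}
transmit next → papa; now {oscar:44}
add tango (QoS class 13) → {oscar:44, tango:13}
add foxtrot (QoS class 76) → {foxtrot:76, oscar:44, tango:13}
update foxtrot to QoS class 88 → {foxtrot:88, oscar:44, tango:13}
add juliet (QoS class 63) → {foxtrot:88, juliet:63, oscar:44, tango:13}
update foxtrot to QoS class 93 → {foxtrot:93, juliet:63, oscar:44, tango:13}
transmit next → foxtrot; now {juliet:63, oscar:44, tango:13}
update oscar to QoS class 70 → {oscar:70, juliet:63, tango:13}
transmit next → oscar; now {juliet:63, tango:13}
add delta (QoS class 77) → {delta:77, juliet:63, tango:13}
transmit next → delta; now {juliet:63, tango:13}
update tango to QoS class 19 → {juliet:63, tango:19}
add mike (QoS class 46) → {juliet:63, mike:46, tango:19}
transmit next → juliet; now {mike:46, tango:19}
transmit next → mike; now {tango:19}
transmit next → tango; now {}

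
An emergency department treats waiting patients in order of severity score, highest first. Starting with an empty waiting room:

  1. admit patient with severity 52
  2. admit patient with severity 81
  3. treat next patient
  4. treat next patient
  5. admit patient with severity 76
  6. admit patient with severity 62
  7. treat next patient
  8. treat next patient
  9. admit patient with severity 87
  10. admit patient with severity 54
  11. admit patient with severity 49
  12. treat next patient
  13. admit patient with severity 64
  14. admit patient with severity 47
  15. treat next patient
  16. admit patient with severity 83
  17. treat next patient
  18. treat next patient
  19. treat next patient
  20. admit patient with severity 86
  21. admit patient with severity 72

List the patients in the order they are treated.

insert 52 → {52}
insert 81 → {81, 52}
treat next patient → 81; now {52}
treat next patient → 52; now {}
insert 76 → {76}
insert 62 → {76, 62}
treat next patient → 76; now {62}
treat next patient → 62; now {}
insert 87 → {87}
insert 54 → {87, 54}
insert 49 → {87, 54, 49}
treat next patient → 87; now {54, 49}
insert 64 → {64, 54, 49}
insert 47 → {64, 54, 49, 47}
treat next patient → 64; now {54, 49, 47}
insert 83 → {83, 54, 49, 47}
treat next patient → 83; now {54, 49, 47}
treat next patient → 54; now {49, 47}
treat next patient → 49; now {47}
insert 86 → {86, 47}
insert 72 → {86, 72, 47}

81 → 52 → 76 → 62 → 87 → 64 → 83 → 54 → 49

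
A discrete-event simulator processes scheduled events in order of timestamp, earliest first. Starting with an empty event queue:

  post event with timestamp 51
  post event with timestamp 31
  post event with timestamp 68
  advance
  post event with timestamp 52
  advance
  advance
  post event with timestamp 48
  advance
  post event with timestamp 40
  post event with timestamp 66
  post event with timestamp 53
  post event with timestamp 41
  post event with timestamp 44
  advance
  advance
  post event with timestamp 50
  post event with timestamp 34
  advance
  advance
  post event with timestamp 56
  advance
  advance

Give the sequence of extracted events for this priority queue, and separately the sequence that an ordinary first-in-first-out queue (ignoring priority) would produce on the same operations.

priority queue: 31, 51, 52, 48, 40, 41, 34, 44, 50, 53; FIFO queue: 51 → 31 → 68 → 52 → 48 → 40 → 66 → 53 → 41 → 44

insert 51 → {51}
insert 31 → {31, 51}
insert 68 → {31, 51, 68}
advance → 31; now {51, 68}
insert 52 → {51, 52, 68}
advance → 51; now {52, 68}
advance → 52; now {68}
insert 48 → {48, 68}
advance → 48; now {68}
insert 40 → {40, 68}
insert 66 → {40, 66, 68}
insert 53 → {40, 53, 66, 68}
insert 41 → {40, 41, 53, 66, 68}
insert 44 → {40, 41, 44, 53, 66, 68}
advance → 40; now {41, 44, 53, 66, 68}
advance → 41; now {44, 53, 66, 68}
insert 50 → {44, 50, 53, 66, 68}
insert 34 → {34, 44, 50, 53, 66, 68}
advance → 34; now {44, 50, 53, 66, 68}
advance → 44; now {50, 53, 66, 68}
insert 56 → {50, 53, 56, 66, 68}
advance → 50; now {53, 56, 66, 68}
advance → 53; now {56, 66, 68}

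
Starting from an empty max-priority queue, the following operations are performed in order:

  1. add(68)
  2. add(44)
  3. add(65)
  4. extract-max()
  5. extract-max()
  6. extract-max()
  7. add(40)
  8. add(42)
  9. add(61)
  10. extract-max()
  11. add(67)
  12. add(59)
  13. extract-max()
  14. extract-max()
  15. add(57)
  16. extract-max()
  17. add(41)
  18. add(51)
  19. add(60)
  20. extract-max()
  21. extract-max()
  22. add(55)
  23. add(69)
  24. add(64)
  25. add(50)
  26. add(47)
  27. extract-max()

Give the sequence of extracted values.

68, 65, 44, 61, 67, 59, 57, 60, 51, 69

insert 68 → {68}
insert 44 → {68, 44}
insert 65 → {68, 65, 44}
extract-max → 68; now {65, 44}
extract-max → 65; now {44}
extract-max → 44; now {}
insert 40 → {40}
insert 42 → {42, 40}
insert 61 → {61, 42, 40}
extract-max → 61; now {42, 40}
insert 67 → {67, 42, 40}
insert 59 → {67, 59, 42, 40}
extract-max → 67; now {59, 42, 40}
extract-max → 59; now {42, 40}
insert 57 → {57, 42, 40}
extract-max → 57; now {42, 40}
insert 41 → {42, 41, 40}
insert 51 → {51, 42, 41, 40}
insert 60 → {60, 51, 42, 41, 40}
extract-max → 60; now {51, 42, 41, 40}
extract-max → 51; now {42, 41, 40}
insert 55 → {55, 42, 41, 40}
insert 69 → {69, 55, 42, 41, 40}
insert 64 → {69, 64, 55, 42, 41, 40}
insert 50 → {69, 64, 55, 50, 42, 41, 40}
insert 47 → {69, 64, 55, 50, 47, 42, 41, 40}
extract-max → 69; now {64, 55, 50, 47, 42, 41, 40}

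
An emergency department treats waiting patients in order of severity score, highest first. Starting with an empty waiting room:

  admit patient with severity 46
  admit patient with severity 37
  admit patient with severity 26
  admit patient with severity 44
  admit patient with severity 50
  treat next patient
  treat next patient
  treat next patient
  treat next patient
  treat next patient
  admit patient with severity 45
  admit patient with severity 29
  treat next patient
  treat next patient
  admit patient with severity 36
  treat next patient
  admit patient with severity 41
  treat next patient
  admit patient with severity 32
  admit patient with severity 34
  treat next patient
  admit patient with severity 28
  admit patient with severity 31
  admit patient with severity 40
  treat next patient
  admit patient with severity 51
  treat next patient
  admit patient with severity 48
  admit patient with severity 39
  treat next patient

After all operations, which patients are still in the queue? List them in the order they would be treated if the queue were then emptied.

[39, 32, 31, 28]

insert 46 → {46}
insert 37 → {46, 37}
insert 26 → {46, 37, 26}
insert 44 → {46, 44, 37, 26}
insert 50 → {50, 46, 44, 37, 26}
treat next patient → 50; now {46, 44, 37, 26}
treat next patient → 46; now {44, 37, 26}
treat next patient → 44; now {37, 26}
treat next patient → 37; now {26}
treat next patient → 26; now {}
insert 45 → {45}
insert 29 → {45, 29}
treat next patient → 45; now {29}
treat next patient → 29; now {}
insert 36 → {36}
treat next patient → 36; now {}
insert 41 → {41}
treat next patient → 41; now {}
insert 32 → {32}
insert 34 → {34, 32}
treat next patient → 34; now {32}
insert 28 → {32, 28}
insert 31 → {32, 31, 28}
insert 40 → {40, 32, 31, 28}
treat next patient → 40; now {32, 31, 28}
insert 51 → {51, 32, 31, 28}
treat next patient → 51; now {32, 31, 28}
insert 48 → {48, 32, 31, 28}
insert 39 → {48, 39, 32, 31, 28}
treat next patient → 48; now {39, 32, 31, 28}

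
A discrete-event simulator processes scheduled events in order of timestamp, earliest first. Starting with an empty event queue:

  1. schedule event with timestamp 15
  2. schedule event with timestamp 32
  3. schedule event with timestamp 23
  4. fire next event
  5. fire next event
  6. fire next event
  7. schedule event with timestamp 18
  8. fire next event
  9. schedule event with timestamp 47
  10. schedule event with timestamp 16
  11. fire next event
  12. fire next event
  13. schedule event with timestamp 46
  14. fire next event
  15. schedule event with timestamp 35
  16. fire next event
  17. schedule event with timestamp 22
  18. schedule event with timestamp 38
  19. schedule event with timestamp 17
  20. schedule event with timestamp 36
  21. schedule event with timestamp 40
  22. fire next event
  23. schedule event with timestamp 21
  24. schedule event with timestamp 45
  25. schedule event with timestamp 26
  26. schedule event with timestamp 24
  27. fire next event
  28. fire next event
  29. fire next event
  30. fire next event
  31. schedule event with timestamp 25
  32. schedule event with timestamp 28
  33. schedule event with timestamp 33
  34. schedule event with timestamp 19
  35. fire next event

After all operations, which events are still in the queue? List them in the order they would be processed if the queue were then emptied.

25 → 28 → 33 → 36 → 38 → 40 → 45

insert 15 → {15}
insert 32 → {15, 32}
insert 23 → {15, 23, 32}
fire next event → 15; now {23, 32}
fire next event → 23; now {32}
fire next event → 32; now {}
insert 18 → {18}
fire next event → 18; now {}
insert 47 → {47}
insert 16 → {16, 47}
fire next event → 16; now {47}
fire next event → 47; now {}
insert 46 → {46}
fire next event → 46; now {}
insert 35 → {35}
fire next event → 35; now {}
insert 22 → {22}
insert 38 → {22, 38}
insert 17 → {17, 22, 38}
insert 36 → {17, 22, 36, 38}
insert 40 → {17, 22, 36, 38, 40}
fire next event → 17; now {22, 36, 38, 40}
insert 21 → {21, 22, 36, 38, 40}
insert 45 → {21, 22, 36, 38, 40, 45}
insert 26 → {21, 22, 26, 36, 38, 40, 45}
insert 24 → {21, 22, 24, 26, 36, 38, 40, 45}
fire next event → 21; now {22, 24, 26, 36, 38, 40, 45}
fire next event → 22; now {24, 26, 36, 38, 40, 45}
fire next event → 24; now {26, 36, 38, 40, 45}
fire next event → 26; now {36, 38, 40, 45}
insert 25 → {25, 36, 38, 40, 45}
insert 28 → {25, 28, 36, 38, 40, 45}
insert 33 → {25, 28, 33, 36, 38, 40, 45}
insert 19 → {19, 25, 28, 33, 36, 38, 40, 45}
fire next event → 19; now {25, 28, 33, 36, 38, 40, 45}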